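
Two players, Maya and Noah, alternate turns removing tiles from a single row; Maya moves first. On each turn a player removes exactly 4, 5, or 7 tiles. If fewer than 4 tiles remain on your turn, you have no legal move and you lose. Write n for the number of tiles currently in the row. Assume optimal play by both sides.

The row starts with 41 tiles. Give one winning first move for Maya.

Remove 5, leaving 36.

Compute win/loss labels from the base case upward. A position with no move is L. Any other position is W if it can reach an L in one move, else L.
n=0: no move → L
n=1: no move → L
n=2: no move → L
n=3: no move → L
n=4: →0(L), so W
n=5: →1(L), so W
n=6: →2(L), so W
n=7: →3(L), so W
n=8: →3(L), so W
n=9: →2(L), so W
n=10: →3(L), so W
n=11: →7(W), 6(W), 4(W) — all W, so L
n=12: →8(W), 7(W), 5(W) — all W, so L
n=13: →9(W), 8(W), 6(W) — all W, so L
n=14: →10(W), 9(W), 7(W) — all W, so L
n=15: →11(L), so W
n=16: →12(L), so W
n=17: →13(L), so W
n=18: →14(L), so W
n=19: →14(L), so W
n=20: →13(L), so W
n=21: →14(L), so W
n=22: →18(W), 17(W), 15(W) — all W, so L
n=23: →19(W), 18(W), 16(W) — all W, so L
n=24: →20(W), 19(W), 17(W) — all W, so L
n=25: →21(W), 20(W), 18(W) — all W, so L
n=26: →22(L), so W
n=27: →23(L), so W
n=28: →24(L), so W
n=29: →25(L), so W
n=30: →25(L), so W
n=31: →24(L), so W
n=32: →25(L), so W
n=33: →29(W), 28(W), 26(W) — all W, so L
n=34: →30(W), 29(W), 27(W) — all W, so L
n=35: →31(W), 30(W), 28(W) — all W, so L
n=36: →32(W), 31(W), 29(W) — all W, so L
n=37: →33(L), so W
n=38: →34(L), so W
n=39: →35(L), so W
n=40: →36(L), so W
n=41: →36(L), so W
From 41, the L positions reachable in one move are: 36, 34. Any move reaching one of these is winning.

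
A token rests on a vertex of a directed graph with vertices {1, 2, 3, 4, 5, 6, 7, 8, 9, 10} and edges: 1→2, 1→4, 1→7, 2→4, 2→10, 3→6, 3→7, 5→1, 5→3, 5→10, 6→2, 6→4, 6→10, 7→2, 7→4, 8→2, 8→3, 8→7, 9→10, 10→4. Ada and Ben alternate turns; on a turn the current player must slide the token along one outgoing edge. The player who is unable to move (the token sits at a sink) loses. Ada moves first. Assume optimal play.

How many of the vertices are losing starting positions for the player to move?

3

Classify positions by backward induction: terminal positions (no move available) are L. From any other position, the mover wins iff some move reaches an L.
Every edge goes from a vertex to one that appears earlier in the order 4, 10, 2, 6, 7, 3, 9, 1, 8, 5, so processing vertices in that order labels each vertex after all of its successors.
4: no outgoing edge → L
10: W (go to 4, an L position)
2: W (go to 4, an L position)
6: W (go to 4, an L position)
7: W (go to 4, an L position)
3: L (options 7(W), 6(W) are all W)
9: L (sole option 10(W) is W)
1: W (go to 4, an L position)
8: W (go to 3, an L position)
5: W (go to 3, an L position)
The L vertices are 3, 4, 9; that is 3 in all.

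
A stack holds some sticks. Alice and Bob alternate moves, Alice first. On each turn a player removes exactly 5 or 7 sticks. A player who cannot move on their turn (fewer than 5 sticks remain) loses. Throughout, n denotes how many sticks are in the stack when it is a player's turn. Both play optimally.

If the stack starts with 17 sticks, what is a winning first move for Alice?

Remove 5, leaving 12.

Build the W/L table. Terminal = L. A non-terminal position is W if it has a move to some L; otherwise it is L.
n=0: no move → L
n=1: no move → L
n=2: no move → L
n=3: no move → L
n=4: no move → L
n=5: reaches L-position 0 → W
n=6: reaches L-position 1 → W
n=7: reaches L-position 2 → W
n=8: reaches L-position 3 → W
n=9: reaches L-position 4 → W
n=10: reaches L-position 3 → W
n=11: reaches L-position 4 → W
n=12: only reaches 7(W), 5(W), all W → L
n=13: only reaches 8(W), 6(W), all W → L
n=14: only reaches 9(W), 7(W), all W → L
n=15: only reaches 10(W), 8(W), all W → L
n=16: only reaches 11(W), 9(W), all W → L
n=17: reaches L-position 12 → W
From 17, the L positions reachable in one move are: 12.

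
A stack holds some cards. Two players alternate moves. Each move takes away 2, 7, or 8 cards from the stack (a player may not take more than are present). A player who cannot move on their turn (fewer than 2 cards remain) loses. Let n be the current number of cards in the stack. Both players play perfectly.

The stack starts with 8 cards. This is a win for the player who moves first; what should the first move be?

Remove 7, leaving 1.

Positions with no move are L. A position that does have a move is losing for the player to move precisely when every available move leads to a winning position for the opponent. Fill in the labels:
n=0: no move → L
n=1: no move → L
n=2: W (go to 0, an L position)
n=3: W (go to 1, an L position)
n=4: L (sole option 2(W) is W)
n=5: L (sole option 3(W) is W)
n=6: W (go to 4, an L position)
n=7: W (go to 5, an L position)
n=8: W (go to 1, an L position)
From 8, the L positions reachable in one move are: 1, 0. Any move reaching one of these is winning.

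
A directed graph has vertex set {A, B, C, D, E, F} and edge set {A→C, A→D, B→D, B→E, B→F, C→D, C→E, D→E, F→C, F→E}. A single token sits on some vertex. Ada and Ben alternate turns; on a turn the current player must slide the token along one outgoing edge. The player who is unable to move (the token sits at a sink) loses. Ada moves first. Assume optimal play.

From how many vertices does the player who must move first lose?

Use the standard recursion: the mover loses at a terminal position; elsewhere, the mover wins exactly when some move hands the opponent an L position.
Every edge goes from a vertex to one that appears earlier in the order E, D, C, F, A, B, so processing vertices in that order labels each vertex after all of its successors.
E: no outgoing edge → L
D: reaches L-position E → W
C: reaches L-position E → W
F: reaches L-position E → W
A: only reaches C(W), D(W), all W → L
B: reaches L-position E → W
The L vertices are A, E; that is 2 in all.

2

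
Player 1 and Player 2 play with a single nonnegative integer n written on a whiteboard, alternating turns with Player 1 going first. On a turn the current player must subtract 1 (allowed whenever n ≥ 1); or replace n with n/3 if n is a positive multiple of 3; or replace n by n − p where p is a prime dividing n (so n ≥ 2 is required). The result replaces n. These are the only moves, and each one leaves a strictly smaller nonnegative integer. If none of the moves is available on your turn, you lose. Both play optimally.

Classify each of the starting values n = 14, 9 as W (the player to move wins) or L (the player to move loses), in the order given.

14: L, 9: W

Label each position W (a win for the player to move) or L (a loss). A position with no legal move is L; any other position is W exactly when some move reaches an L, and L when every move reaches a W.
n=0: no move → L
n=1: →0(L), so W
n=2: →0(L), so W
n=3: →0(L), so W
n=4: →2(W), 3(W) — all W, so L
n=5: →0(L), so W
n=6: →4(L), so W
n=7: →0(L), so W
n=8: →6(W), 7(W) — all W, so L
n=9: →8(L), so W
n=10: →8(L), so W
n=11: →0(L), so W
n=12: →4(L), so W
n=13: →0(L), so W
n=14: →7(W), 12(W), 13(W) — all W, so L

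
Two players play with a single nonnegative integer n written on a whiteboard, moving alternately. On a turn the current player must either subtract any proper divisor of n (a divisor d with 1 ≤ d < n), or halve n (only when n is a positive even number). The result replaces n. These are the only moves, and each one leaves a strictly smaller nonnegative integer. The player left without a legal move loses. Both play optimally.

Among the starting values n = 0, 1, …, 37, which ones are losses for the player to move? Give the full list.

Compute win/loss labels from the base case upward. A position with no move is L. Any other position is W if it can reach an L in one move, else L.
n=0: no move → L
n=1: no move → L
n=2: reaches L-position 1 → W
n=3: only reaches 2(W), which is W → L
n=4: reaches L-position 3 → W
n=5: only reaches 4(W), which is W → L
n=6: reaches L-position 3 → W
n=7: only reaches 6(W), which is W → L
n=8: reaches L-position 7 → W
n=9: only reaches 6(W), 8(W), all W → L
n=10: reaches L-position 5 → W
n=11: only reaches 10(W), which is W → L
n=12: reaches L-position 9 → W
n=13: only reaches 12(W), which is W → L
n=14: reaches L-position 7 → W
n=15: only reaches 10(W), 12(W), 14(W), all W → L
n=16: reaches L-position 15 → W
n=17: only reaches 16(W), which is W → L
n=18: reaches L-position 9 → W
n=19: only reaches 18(W), which is W → L
n=20: reaches L-position 15 → W
n=21: only reaches 14(W), 18(W), 20(W), all W → L
n=22: reaches L-position 11 → W
n=23: only reaches 22(W), which is W → L
n=24: reaches L-position 21 → W
n=25: only reaches 20(W), 24(W), all W → L
n=26: reaches L-position 13 → W
n=27: only reaches 18(W), 24(W), 26(W), all W → L
n=28: reaches L-position 21 → W
n=29: only reaches 28(W), which is W → L
n=30: reaches L-position 15 → W
n=31: only reaches 30(W), which is W → L
n=32: reaches L-position 31 → W
n=33: only reaches 22(W), 30(W), 32(W), all W → L
n=34: reaches L-position 17 → W
n=35: only reaches 28(W), 30(W), 34(W), all W → L
n=36: reaches L-position 27 → W
n=37: only reaches 36(W), which is W → L
The losing starting values of n are exactly the entries labelled L in this table (20 of them).

0, 1, 3, 5, 7, 9, 11, 13, 15, 17, 19, 21, 23, 25, 27, 29, 31, 33, 35, 37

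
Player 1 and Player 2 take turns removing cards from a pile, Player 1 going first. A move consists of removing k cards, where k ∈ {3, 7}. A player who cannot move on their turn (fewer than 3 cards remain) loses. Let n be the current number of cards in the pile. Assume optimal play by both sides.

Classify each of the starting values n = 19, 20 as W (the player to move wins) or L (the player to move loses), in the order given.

19: W, 20: L

Work bottom-up. With no move the player to move loses. Otherwise the position is W if at least one move leads to an L position for the opponent, and L if every move leads to a W.
n=0: no move → L
n=1: no move → L
n=2: no move → L
n=3: reaches L-position 0 → W
n=4: reaches L-position 1 → W
n=5: reaches L-position 2 → W
n=6: only reaches 3(W), which is W → L
n=7: reaches L-position 0 → W
n=8: reaches L-position 1 → W
n=9: reaches L-position 6 → W
n=10: only reaches 7(W), 3(W), all W → L
n=11: only reaches 8(W), 4(W), all W → L
n=12: only reaches 9(W), 5(W), all W → L
n=13: reaches L-position 10 → W
n=14: reaches L-position 11 → W
n=15: reaches L-position 12 → W
n=16: only reaches 13(W), 9(W), all W → L
n=17: reaches L-position 10 → W
n=18: reaches L-position 11 → W
n=19: reaches L-position 16 → W
n=20: only reaches 17(W), 13(W), all W → L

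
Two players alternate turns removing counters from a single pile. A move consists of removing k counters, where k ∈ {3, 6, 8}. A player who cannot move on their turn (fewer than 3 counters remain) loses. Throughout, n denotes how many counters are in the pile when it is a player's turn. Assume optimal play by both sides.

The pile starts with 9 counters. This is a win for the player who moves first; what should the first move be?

Positions with no move are L. A position that does have a move is losing for the player to move precisely when every available move leads to a winning position for the opponent. Fill in the labels:
n=0: no move → L
n=1: no move → L
n=2: no move → L
n=3: →0(L), so W
n=4: →1(L), so W
n=5: →2(L), so W
n=6: →0(L), so W
n=7: →1(L), so W
n=8: →2(L), so W
n=9: →1(L), so W
From 9, the L positions reachable in one move are: 1.

Remove 8, leaving 1.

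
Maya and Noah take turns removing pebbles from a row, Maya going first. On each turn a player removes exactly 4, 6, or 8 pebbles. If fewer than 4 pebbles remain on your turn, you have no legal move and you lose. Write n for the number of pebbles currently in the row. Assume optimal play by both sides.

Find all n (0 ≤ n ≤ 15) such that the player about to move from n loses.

Work bottom-up. With no move the player to move loses. Otherwise the position is W if at least one move leads to an L position for the opponent, and L if every move leads to a W.
n=0: no move → L
n=1: no move → L
n=2: no move → L
n=3: no move → L
n=4: W (go to 0, an L position)
n=5: W (go to 1, an L position)
n=6: W (go to 2, an L position)
n=7: W (go to 3, an L position)
n=8: W (go to 2, an L position)
n=9: W (go to 3, an L position)
n=10: W (go to 2, an L position)
n=11: W (go to 3, an L position)
n=12: L (options 8(W), 6(W), 4(W) are all W)
n=13: L (options 9(W), 7(W), 5(W) are all W)
n=14: L (options 10(W), 8(W), 6(W) are all W)
n=15: L (options 11(W), 9(W), 7(W) are all W)
The losing starting values of n are exactly the entries labelled L in this table (8 of them).

0, 1, 2, 3, 12, 13, 14, 15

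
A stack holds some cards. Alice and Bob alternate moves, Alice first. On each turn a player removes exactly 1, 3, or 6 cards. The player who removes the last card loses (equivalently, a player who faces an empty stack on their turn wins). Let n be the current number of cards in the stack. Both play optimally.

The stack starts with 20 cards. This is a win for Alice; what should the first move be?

Remove 1, leaving 19.

Classify positions by backward induction: terminal positions (no move available) are W. From any other position, the mover wins iff some move reaches an L.
n=0: no move; the opponent has just taken the last card and therefore loses → W
n=1: only reaches 0(W), which is W → L
n=2: reaches L-position 1 → W
n=3: only reaches 2(W), 0(W), all W → L
n=4: reaches L-position 3 → W
n=5: only reaches 4(W), 2(W), all W → L
n=6: reaches L-position 5 → W
n=7: reaches L-position 1 → W
n=8: reaches L-position 5 → W
n=9: reaches L-position 3 → W
n=10: only reaches 9(W), 7(W), 4(W), all W → L
n=11: reaches L-position 10 → W
n=12: only reaches 11(W), 9(W), 6(W), all W → L
n=13: reaches L-position 12 → W
n=14: only reaches 13(W), 11(W), 8(W), all W → L
n=15: reaches L-position 14 → W
n=16: reaches L-position 10 → W
n=17: reaches L-position 14 → W
n=18: reaches L-position 12 → W
n=19: only reaches 18(W), 16(W), 13(W), all W → L
n=20: reaches L-position 19 → W
From 20, the L positions reachable in one move are: 19, 14. Any move reaching one of these is winning.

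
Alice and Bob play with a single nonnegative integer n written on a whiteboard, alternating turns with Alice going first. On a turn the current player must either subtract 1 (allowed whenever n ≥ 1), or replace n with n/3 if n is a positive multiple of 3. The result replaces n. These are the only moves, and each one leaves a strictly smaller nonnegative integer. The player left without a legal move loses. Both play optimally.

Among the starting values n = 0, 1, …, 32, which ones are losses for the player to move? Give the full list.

Label each position W (a win for the player to move) or L (a loss). A position with no legal move is L; any other position is W exactly when some move reaches an L, and L when every move reaches a W.
n=0: no move → L
n=1: can move to 0, which is L ⇒ W
n=2: the only move is to 1(W), a W ⇒ L
n=3: can move to 2, which is L ⇒ W
n=4: the only move is to 3(W), a W ⇒ L
n=5: can move to 4, which is L ⇒ W
n=6: can move to 2, which is L ⇒ W
n=7: the only move is to 6(W), a W ⇒ L
n=8: can move to 7, which is L ⇒ W
n=9: moves to 3(W), 8(W); every one is W ⇒ L
n=10: can move to 9, which is L ⇒ W
n=11: the only move is to 10(W), a W ⇒ L
n=12: can move to 4, which is L ⇒ W
n=13: the only move is to 12(W), a W ⇒ L
n=14: can move to 13, which is L ⇒ W
n=15: moves to 5(W), 14(W); every one is W ⇒ L
n=16: can move to 15, which is L ⇒ W
n=17: the only move is to 16(W), a W ⇒ L
n=18: can move to 17, which is L ⇒ W
n=19: the only move is to 18(W), a W ⇒ L
n=20: can move to 19, which is L ⇒ W
n=21: can move to 7, which is L ⇒ W
n=22: the only move is to 21(W), a W ⇒ L
n=23: can move to 22, which is L ⇒ W
n=24: moves to 8(W), 23(W); every one is W ⇒ L
n=25: can move to 24, which is L ⇒ W
n=26: the only move is to 25(W), a W ⇒ L
n=27: can move to 9, which is L ⇒ W
n=28: the only move is to 27(W), a W ⇒ L
n=29: can move to 28, which is L ⇒ W
n=30: moves to 10(W), 29(W); every one is W ⇒ L
n=31: can move to 30, which is L ⇒ W
n=32: the only move is to 31(W), a W ⇒ L
The losing starting values of n are exactly the entries labelled L in this table (16 of them).

0, 2, 4, 7, 9, 11, 13, 15, 17, 19, 22, 24, 26, 28, 30, 32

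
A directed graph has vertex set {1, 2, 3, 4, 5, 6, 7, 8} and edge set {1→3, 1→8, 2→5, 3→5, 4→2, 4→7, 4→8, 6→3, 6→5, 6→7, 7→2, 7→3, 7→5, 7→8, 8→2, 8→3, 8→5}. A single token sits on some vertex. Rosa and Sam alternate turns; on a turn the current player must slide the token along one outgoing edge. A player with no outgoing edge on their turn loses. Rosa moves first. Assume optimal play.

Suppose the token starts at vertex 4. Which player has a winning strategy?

Sam wins.

Compute win/loss labels from the base case upward. A position with no move is L. Any other position is W if it can reach an L in one move, else L.
Every edge goes from a vertex to one that appears earlier in the order 5, 2, 3, 8, 7, 6, 4, 1, so processing vertices in that order labels each vertex after all of its successors.
5: no outgoing edge → L
2: →5(L), so W
3: →5(L), so W
8: →5(L), so W
7: →5(L), so W
6: →5(L), so W
4: →7(W), 8(W), 2(W) — all W, so L
1: →8(W), 3(W) — all W, so L
Every move from 4 reaches a W position, so the mover loses.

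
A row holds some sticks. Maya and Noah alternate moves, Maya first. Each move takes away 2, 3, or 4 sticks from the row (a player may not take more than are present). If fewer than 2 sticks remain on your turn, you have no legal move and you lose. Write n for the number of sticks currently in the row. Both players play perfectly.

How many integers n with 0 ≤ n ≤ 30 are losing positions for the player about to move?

Work bottom-up. With no move the player to move loses. Otherwise the position is W if at least one move leads to an L position for the opponent, and L if every move leads to a W.
n=0: no move → L
n=1: no move → L
n=2: →0(L), so W
n=3: →1(L), so W
n=4: →1(L), so W
n=5: →1(L), so W
n=6: →4(W), 3(W), 2(W) — all W, so L
n=7: →5(W), 4(W), 3(W) — all W, so L
n=8: →6(L), so W
n=9: →7(L), so W
n=10: →7(L), so W
n=11: →7(L), so W
n=12: →10(W), 9(W), 8(W) — all W, so L
n=13: →11(W), 10(W), 9(W) — all W, so L
n=14: →12(L), so W
n=15: →13(L), so W
n=16: →13(L), so W
n=17: →13(L), so W
n=18: →16(W), 15(W), 14(W) — all W, so L
n=19: →17(W), 16(W), 15(W) — all W, so L
n=20: →18(L), so W
n=21: →19(L), so W
n=22: →19(L), so W
n=23: →19(L), so W
n=24: →22(W), 21(W), 20(W) — all W, so L
n=25: →23(W), 22(W), 21(W) — all W, so L
n=26: →24(L), so W
n=27: →25(L), so W
n=28: →25(L), so W
n=29: →25(L), so W
n=30: →28(W), 27(W), 26(W) — all W, so L
L entries with 0 ≤ n ≤ 30: n = 0, 1, 6, 7, 12, 13, 18, 19, 24, 25, 30; that makes 11.

11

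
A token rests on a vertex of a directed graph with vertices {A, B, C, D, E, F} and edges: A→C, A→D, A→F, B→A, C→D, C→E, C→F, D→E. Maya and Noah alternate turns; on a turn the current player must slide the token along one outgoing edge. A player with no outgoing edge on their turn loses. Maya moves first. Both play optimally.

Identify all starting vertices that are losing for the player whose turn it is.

B, E, F

Use the standard recursion: the mover loses at a terminal position; elsewhere, the mover wins exactly when some move hands the opponent an L position.
Every edge goes from a vertex to one that appears earlier in the order F, E, D, C, A, B, so processing vertices in that order labels each vertex after all of its successors.
F: no outgoing edge → L
E: no outgoing edge → L
D: →E(L), so W
C: →E(L), so W
A: →F(L), so W
B: →A(W) only, which is W, so L
The losing starting vertices are exactly the entries labelled L in this table (3 of them).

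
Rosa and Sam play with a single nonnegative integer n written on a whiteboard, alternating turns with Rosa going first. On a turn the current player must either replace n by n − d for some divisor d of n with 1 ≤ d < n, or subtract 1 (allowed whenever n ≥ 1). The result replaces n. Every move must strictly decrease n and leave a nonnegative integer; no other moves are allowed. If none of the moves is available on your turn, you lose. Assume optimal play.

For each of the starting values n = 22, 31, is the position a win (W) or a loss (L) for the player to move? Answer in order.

22: W, 31: L

Use the standard recursion: the mover loses at a terminal position; elsewhere, the mover wins exactly when some move hands the opponent an L position.
n=0: no move → L
n=1: →0(L), so W
n=2: →1(W) only, which is W, so L
n=3: →2(L), so W
n=4: →2(L), so W
n=5: →4(W) only, which is W, so L
n=6: →5(L), so W
n=7: →6(W) only, which is W, so L
n=8: →7(L), so W
n=9: →6(W), 8(W) — all W, so L
n=10: →5(L), so W
n=11: →10(W) only, which is W, so L
n=12: →9(L), so W
n=13: →12(W) only, which is W, so L
n=14: →7(L), so W
n=15: →10(W), 12(W), 14(W) — all W, so L
n=16: →15(L), so W
n=17: →16(W) only, which is W, so L
n=18: →9(L), so W
n=19: →18(W) only, which is W, so L
n=20: →15(L), so W
n=21: →14(W), 18(W), 20(W) — all W, so L
n=22: →11(L), so W
n=23: →22(W) only, which is W, so L
n=24: →21(L), so W
n=25: →20(W), 24(W) — all W, so L
n=26: →13(L), so W
n=27: →18(W), 24(W), 26(W) — all W, so L
n=28: →21(L), so W
n=29: →28(W) only, which is W, so L
n=30: →15(L), so W
n=31: →30(W) only, which is W, so L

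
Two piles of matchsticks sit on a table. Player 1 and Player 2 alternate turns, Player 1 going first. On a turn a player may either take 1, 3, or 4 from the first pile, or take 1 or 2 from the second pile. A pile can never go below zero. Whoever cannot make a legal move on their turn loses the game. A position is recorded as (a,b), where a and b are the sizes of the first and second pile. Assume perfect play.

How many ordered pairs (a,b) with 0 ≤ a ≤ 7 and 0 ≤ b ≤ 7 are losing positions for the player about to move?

19

Build the W/L table. Terminal = L. A non-terminal position is W if it has a move to some L; otherwise it is L.
Every move lowers a or b (never raises either), so fill the grid row by row in increasing a, and left to right within a row: each cell's successors are then already labelled.
      b=0  b=1  b=2  b=3  b=4  b=5  b=6  b=7
a=0:    L    W    W    L    W    W    L    W
a=1:    W    L    W    W    L    W    W    L
a=2:    L    W    W    L    W    W    L    W
a=3:    W    L    W    W    L    W    W    L
a=4:    W    W    L    W    W    L    W    W
a=5:    W    W    W    W    W    W    W    W
a=6:    W    W    L    W    W    L    W    W
a=7:    L    W    W    L    W    W    L    W
Cells with no legal move (terminal, hence L): (0,0).
The remaining L cells, each justified by listing all of its moves:
(0,3): moves to (0,2)(W), (0,1)(W); every one is W ⇒ L
(0,6): moves to (0,5)(W), (0,4)(W); every one is W ⇒ L
(1,1): moves to (0,1)(W), (1,0)(W); every one is W ⇒ L
(1,4): moves to (0,4)(W), (1,3)(W), (1,2)(W); every one is W ⇒ L
(1,7): moves to (0,7)(W), (1,6)(W), (1,5)(W); every one is W ⇒ L
(2,0): the only move is to (1,0)(W), a W ⇒ L
(2,3): moves to (1,3)(W), (2,2)(W), (2,1)(W); every one is W ⇒ L
(2,6): moves to (1,6)(W), (2,5)(W), (2,4)(W); every one is W ⇒ L
(3,1): moves to (2,1)(W), (0,1)(W), (3,0)(W); every one is W ⇒ L
(3,4): moves to (2,4)(W), (0,4)(W), (3,3)(W), (3,2)(W); every one is W ⇒ L
(3,7): moves to (2,7)(W), (0,7)(W), (3,6)(W), (3,5)(W); every one is W ⇒ L
(4,2): moves to (3,2)(W), (1,2)(W), (0,2)(W), (4,1)(W), (4,0)(W); every one is W ⇒ L
(4,5): moves to (3,5)(W), (1,5)(W), (0,5)(W), (4,4)(W), (4,3)(W); every one is W ⇒ L
(6,2): moves to (5,2)(W), (3,2)(W), (2,2)(W), (6,1)(W), (6,0)(W); every one is W ⇒ L
(6,5): moves to (5,5)(W), (3,5)(W), (2,5)(W), (6,4)(W), (6,3)(W); every one is W ⇒ L
(7,0): moves to (6,0)(W), (4,0)(W), (3,0)(W); every one is W ⇒ L
(7,3): moves to (6,3)(W), (4,3)(W), (3,3)(W), (7,2)(W), (7,1)(W); every one is W ⇒ L
(7,6): moves to (6,6)(W), (4,6)(W), (3,6)(W), (7,5)(W), (7,4)(W); every one is W ⇒ L
Every other cell has at least one move into one of the L cells above, so it is W.
L cells per row: a=0: 3, a=1: 3, a=2: 3, a=3: 3, a=4: 2, a=5: 0, a=6: 2, a=7: 3; total 19.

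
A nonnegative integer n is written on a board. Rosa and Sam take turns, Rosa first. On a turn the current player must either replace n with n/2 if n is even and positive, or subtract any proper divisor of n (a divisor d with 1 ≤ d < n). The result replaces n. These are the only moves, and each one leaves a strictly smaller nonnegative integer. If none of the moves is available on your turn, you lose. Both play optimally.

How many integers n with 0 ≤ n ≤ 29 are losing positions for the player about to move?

16

Positions with no move are L. A position that does have a move is losing for the player to move precisely when every available move leads to a winning position for the opponent. Fill in the labels:
n=0: no move → L
n=1: no move → L
n=2: →1(L), so W
n=3: →2(W) only, which is W, so L
n=4: →3(L), so W
n=5: →4(W) only, which is W, so L
n=6: →3(L), so W
n=7: →6(W) only, which is W, so L
n=8: →7(L), so W
n=9: →6(W), 8(W) — all W, so L
n=10: →5(L), so W
n=11: →10(W) only, which is W, so L
n=12: →9(L), so W
n=13: →12(W) only, which is W, so L
n=14: →7(L), so W
n=15: →10(W), 12(W), 14(W) — all W, so L
n=16: →15(L), so W
n=17: →16(W) only, which is W, so L
n=18: →9(L), so W
n=19: →18(W) only, which is W, so L
n=20: →15(L), so W
n=21: →14(W), 18(W), 20(W) — all W, so L
n=22: →11(L), so W
n=23: →22(W) only, which is W, so L
n=24: →21(L), so W
n=25: →20(W), 24(W) — all W, so L
n=26: →13(L), so W
n=27: →18(W), 24(W), 26(W) — all W, so L
n=28: →21(L), so W
n=29: →28(W) only, which is W, so L
L entries with 0 ≤ n ≤ 29: n = 0, 1, 3, 5, 7, 9, 11, 13, 15, 17, 19, 21, 23, 25, 27, 29; that makes 16.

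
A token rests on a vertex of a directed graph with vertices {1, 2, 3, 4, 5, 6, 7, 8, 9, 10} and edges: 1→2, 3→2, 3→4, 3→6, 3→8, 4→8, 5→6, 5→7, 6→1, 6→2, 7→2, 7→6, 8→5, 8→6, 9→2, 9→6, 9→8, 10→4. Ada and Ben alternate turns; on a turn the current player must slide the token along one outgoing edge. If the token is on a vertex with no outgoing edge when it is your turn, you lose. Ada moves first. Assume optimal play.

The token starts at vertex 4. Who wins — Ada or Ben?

Ben wins.

Classify positions by backward induction: terminal positions (no move available) are L. From any other position, the mover wins iff some move reaches an L.
Every edge goes from a vertex to one that appears earlier in the order 2, 1, 6, 7, 5, 8, 4, 10, 9, 3, so processing vertices in that order labels each vertex after all of its successors.
2: no outgoing edge → L
1: W (go to 2, an L position)
6: W (go to 2, an L position)
7: W (go to 2, an L position)
5: L (options 7(W), 6(W) are all W)
8: W (go to 5, an L position)
4: L (sole option 8(W) is W)
10: W (go to 4, an L position)
9: W (go to 2, an L position)
3: W (go to 4, an L position)
The starting position 4 is L: whatever Ada does, the opponent receives a W position.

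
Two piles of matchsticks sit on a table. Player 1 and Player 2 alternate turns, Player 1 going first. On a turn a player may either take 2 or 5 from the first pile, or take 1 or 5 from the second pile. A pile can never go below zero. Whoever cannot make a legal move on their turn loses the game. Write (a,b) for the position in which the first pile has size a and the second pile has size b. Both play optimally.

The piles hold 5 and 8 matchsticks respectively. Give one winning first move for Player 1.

Move to (0,8).

Use the standard recursion: the mover loses at a terminal position; elsewhere, the mover wins exactly when some move hands the opponent an L position.
No move ever increases a pile, so every position that can arise here has a ≤ 5 and b ≤ 8; it is enough to label the cells with 0 ≤ a ≤ 5 and 0 ≤ b ≤ 8.
Every move lowers a or b (never raises either), so fill the grid row by row in increasing a, and left to right within a row: each cell's successors are then already labelled.
      b=0  b=1  b=2  b=3  b=4  b=5  b=6  b=7  b=8
a=0:    L    W    L    W    L    W    L    W    L
a=1:    L    W    L    W    L    W    L    W    L
a=2:    W    L    W    L    W    L    W    L    W
a=3:    W    L    W    L    W    L    W    L    W
a=4:    L    W    L    W    L    W    L    W    L
a=5:    W    W    W    W    W    W    W    W    W
Cells with no legal move (terminal, hence L): (0,0), (1,0).
The remaining L cells, each justified by listing all of its moves:
(0,2): →(0,1)(W) only, which is W, so L
(0,4): →(0,3)(W) only, which is W, so L
(0,6): →(0,5)(W), (0,1)(W) — all W, so L
(0,8): →(0,7)(W), (0,3)(W) — all W, so L
(1,2): →(1,1)(W) only, which is W, so L
(1,4): →(1,3)(W) only, which is W, so L
(1,6): →(1,5)(W), (1,1)(W) — all W, so L
(1,8): →(1,7)(W), (1,3)(W) — all W, so L
(2,1): →(0,1)(W), (2,0)(W) — all W, so L
(2,3): →(0,3)(W), (2,2)(W) — all W, so L
(2,5): →(0,5)(W), (2,4)(W), (2,0)(W) — all W, so L
(2,7): →(0,7)(W), (2,6)(W), (2,2)(W) — all W, so L
(3,1): →(1,1)(W), (3,0)(W) — all W, so L
(3,3): →(1,3)(W), (3,2)(W) — all W, so L
(3,5): →(1,5)(W), (3,4)(W), (3,0)(W) — all W, so L
(3,7): →(1,7)(W), (3,6)(W), (3,2)(W) — all W, so L
(4,0): →(2,0)(W) only, which is W, so L
(4,2): →(2,2)(W), (4,1)(W) — all W, so L
(4,4): →(2,4)(W), (4,3)(W) — all W, so L
(4,6): →(2,6)(W), (4,5)(W), (4,1)(W) — all W, so L
(4,8): →(2,8)(W), (4,7)(W), (4,3)(W) — all W, so L
Every other cell has at least one move into one of the L cells above, so it is W.
From (5,8), the L positions reachable in one move are: (0,8).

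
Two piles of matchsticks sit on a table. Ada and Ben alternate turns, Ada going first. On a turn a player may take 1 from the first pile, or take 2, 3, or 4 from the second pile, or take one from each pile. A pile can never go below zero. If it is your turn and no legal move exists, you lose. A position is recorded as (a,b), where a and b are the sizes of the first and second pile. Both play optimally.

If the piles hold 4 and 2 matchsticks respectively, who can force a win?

Classify positions by backward induction: terminal positions (no move available) are L. From any other position, the mover wins iff some move reaches an L.
No move ever increases a pile, so every position that can arise here has a ≤ 4 and b ≤ 2; it is enough to label the cells with 0 ≤ a ≤ 4 and 0 ≤ b ≤ 2.
Every move lowers a or b (never raises either), so fill the grid row by row in increasing a, and left to right within a row: each cell's successors are then already labelled.
      b=0  b=1  b=2
a=0:    L    L    W
a=1:    W    W    W
a=2:    L    L    W
a=3:    W    W    W
a=4:    L    L    W
Cells with no legal move (terminal, hence L): (0,0), (0,1).
The remaining L cells, each justified by listing all of its moves:
(2,0): only reaches (1,0)(W), which is W → L
(2,1): only reaches (1,1)(W), (1,0)(W), all W → L
(4,0): only reaches (3,0)(W), which is W → L
(4,1): only reaches (3,1)(W), (3,0)(W), all W → L
Every other cell has at least one move into one of the L cells above, so it is W.
The starting position (4,2) is W: Ada should move to (4,0), handing over an L position.

Ada wins.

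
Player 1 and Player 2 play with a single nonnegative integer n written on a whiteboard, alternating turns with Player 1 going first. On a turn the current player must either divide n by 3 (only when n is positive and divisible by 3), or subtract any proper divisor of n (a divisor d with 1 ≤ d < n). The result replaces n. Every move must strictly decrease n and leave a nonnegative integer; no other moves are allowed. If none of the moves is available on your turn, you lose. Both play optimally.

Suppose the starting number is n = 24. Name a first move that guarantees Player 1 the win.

Label each position W (a win for the player to move) or L (a loss). A position with no legal move is L; any other position is W exactly when some move reaches an L, and L when every move reaches a W.
n=0: no move → L
n=1: no move → L
n=2: W (go to 1, an L position)
n=3: W (go to 1, an L position)
n=4: L (options 2(W), 3(W) are all W)
n=5: W (go to 4, an L position)
n=6: W (go to 4, an L position)
n=7: L (sole option 6(W) is W)
n=8: W (go to 4, an L position)
n=9: L (options 3(W), 6(W), 8(W) are all W)
n=10: W (go to 9, an L position)
n=11: L (sole option 10(W) is W)
n=12: W (go to 4, an L position)
n=13: L (sole option 12(W) is W)
n=14: W (go to 7, an L position)
n=15: L (options 5(W), 10(W), 12(W), 14(W) are all W)
n=16: W (go to 15, an L position)
n=17: L (sole option 16(W) is W)
n=18: W (go to 9, an L position)
n=19: L (sole option 18(W) is W)
n=20: W (go to 15, an L position)
n=21: W (go to 7, an L position)
n=22: W (go to 11, an L position)
n=23: L (sole option 22(W) is W)
n=24: W (go to 23, an L position)
From 24, the L positions reachable in one move are: 23.

Move to 23.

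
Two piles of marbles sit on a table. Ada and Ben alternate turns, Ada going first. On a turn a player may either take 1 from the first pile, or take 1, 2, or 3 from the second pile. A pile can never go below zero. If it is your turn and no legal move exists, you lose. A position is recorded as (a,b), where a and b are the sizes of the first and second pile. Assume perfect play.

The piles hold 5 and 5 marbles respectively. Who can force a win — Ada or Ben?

Ben wins.

Compute win/loss labels from the base case upward. A position with no move is L. Any other position is W if it can reach an L in one move, else L.
No move ever increases a pile, so every position that can arise here has a ≤ 5 and b ≤ 5; it is enough to label the cells with 0 ≤ a ≤ 5 and 0 ≤ b ≤ 5.
Every move lowers a or b (never raises either), so fill the grid row by row in increasing a, and left to right within a row: each cell's successors are then already labelled.
      b=0  b=1  b=2  b=3  b=4  b=5
a=0:    L    W    W    W    L    W
a=1:    W    L    W    W    W    L
a=2:    L    W    W    W    L    W
a=3:    W    L    W    W    W    L
a=4:    L    W    W    W    L    W
a=5:    W    L    W    W    W    L
Cells with no legal move (terminal, hence L): (0,0).
The remaining L cells, each justified by listing all of its moves:
(0,4): →(0,3)(W), (0,2)(W), (0,1)(W) — all W, so L
(1,1): →(0,1)(W), (1,0)(W) — all W, so L
(1,5): →(0,5)(W), (1,4)(W), (1,3)(W), (1,2)(W) — all W, so L
(2,0): →(1,0)(W) only, which is W, so L
(2,4): →(1,4)(W), (2,3)(W), (2,2)(W), (2,1)(W) — all W, so L
(3,1): →(2,1)(W), (3,0)(W) — all W, so L
(3,5): →(2,5)(W), (3,4)(W), (3,3)(W), (3,2)(W) — all W, so L
(4,0): →(3,0)(W) only, which is W, so L
(4,4): →(3,4)(W), (4,3)(W), (4,2)(W), (4,1)(W) — all W, so L
(5,1): →(4,1)(W), (5,0)(W) — all W, so L
(5,5): →(4,5)(W), (5,4)(W), (5,3)(W), (5,2)(W) — all W, so L
Every other cell has at least one move into one of the L cells above, so it is W.
The starting position (5,5) is L: whatever Ada does, the opponent receives a W position.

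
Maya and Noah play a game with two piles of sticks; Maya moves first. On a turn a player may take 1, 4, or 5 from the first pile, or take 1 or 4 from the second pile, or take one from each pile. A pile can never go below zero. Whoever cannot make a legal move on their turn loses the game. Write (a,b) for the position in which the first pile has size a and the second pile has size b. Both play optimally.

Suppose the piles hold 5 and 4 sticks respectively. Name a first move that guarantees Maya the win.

Label each position W (a win for the player to move) or L (a loss). A position with no legal move is L; any other position is W exactly when some move reaches an L, and L when every move reaches a W.
No move ever increases a pile, so every position that can arise here has a ≤ 5 and b ≤ 4; it is enough to label the cells with 0 ≤ a ≤ 5 and 0 ≤ b ≤ 4.
Every move lowers a or b (never raises either), so fill the grid row by row in increasing a, and left to right within a row: each cell's successors are then already labelled.
      b=0  b=1  b=2  b=3  b=4
a=0:    L    W    L    W    W
a=1:    W    W    W    W    L
a=2:    L    W    L    W    W
a=3:    W    W    W    W    L
a=4:    W    L    W    L    W
a=5:    W    W    W    W    W
Cells with no legal move (terminal, hence L): (0,0).
The remaining L cells, each justified by listing all of its moves:
(0,2): →(0,1)(W) only, which is W, so L
(1,4): →(0,4)(W), (1,3)(W), (1,0)(W), (0,3)(W) — all W, so L
(2,0): →(1,0)(W) only, which is W, so L
(2,2): →(1,2)(W), (2,1)(W), (1,1)(W) — all W, so L
(3,4): →(2,4)(W), (3,3)(W), (3,0)(W), (2,3)(W) — all W, so L
(4,1): →(3,1)(W), (0,1)(W), (4,0)(W), (3,0)(W) — all W, so L
(4,3): →(3,3)(W), (0,3)(W), (4,2)(W), (3,2)(W) — all W, so L
Every other cell has at least one move into one of the L cells above, so it is W.
From (5,4), the L positions reachable in one move are: (1,4), (4,3). Any move reaching one of these is winning.

Move to (1,4).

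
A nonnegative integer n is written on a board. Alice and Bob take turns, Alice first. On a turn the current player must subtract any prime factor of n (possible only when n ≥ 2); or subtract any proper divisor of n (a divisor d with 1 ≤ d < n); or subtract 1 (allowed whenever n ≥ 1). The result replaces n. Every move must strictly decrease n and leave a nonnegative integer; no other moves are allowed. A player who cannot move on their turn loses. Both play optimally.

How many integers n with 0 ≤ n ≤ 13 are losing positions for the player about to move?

Work bottom-up. With no move the player to move loses. Otherwise the position is W if at least one move leads to an L position for the opponent, and L if every move leads to a W.
n=0: no move → L
n=1: reaches L-position 0 → W
n=2: reaches L-position 0 → W
n=3: reaches L-position 0 → W
n=4: only reaches 2(W), 3(W), all W → L
n=5: reaches L-position 0 → W
n=6: reaches L-position 4 → W
n=7: reaches L-position 0 → W
n=8: reaches L-position 4 → W
n=9: only reaches 6(W), 8(W), all W → L
n=10: reaches L-position 9 → W
n=11: reaches L-position 0 → W
n=12: reaches L-position 9 → W
n=13: reaches L-position 0 → W
L entries with 0 ≤ n ≤ 13: n = 0, 4, 9; that makes 3.

3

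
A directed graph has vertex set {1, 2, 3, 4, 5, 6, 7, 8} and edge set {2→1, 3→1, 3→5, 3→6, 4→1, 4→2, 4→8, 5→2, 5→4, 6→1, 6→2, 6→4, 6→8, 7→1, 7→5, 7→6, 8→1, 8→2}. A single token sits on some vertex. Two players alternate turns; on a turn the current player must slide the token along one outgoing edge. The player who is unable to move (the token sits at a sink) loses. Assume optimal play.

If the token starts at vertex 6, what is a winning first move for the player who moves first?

Move to 1.

Use the standard recursion: the mover loses at a terminal position; elsewhere, the mover wins exactly when some move hands the opponent an L position.
Every edge goes from a vertex to one that appears earlier in the order 1, 2, 8, 4, 6, 5, 7, 3, so processing vertices in that order labels each vertex after all of its successors.
1: no outgoing edge → L
2: W (go to 1, an L position)
8: W (go to 1, an L position)
4: W (go to 1, an L position)
6: W (go to 1, an L position)
5: L (options 4(W), 2(W) are all W)
7: W (go to 5, an L position)
3: W (go to 5, an L position)
From 6, the L positions reachable in one move are: 1.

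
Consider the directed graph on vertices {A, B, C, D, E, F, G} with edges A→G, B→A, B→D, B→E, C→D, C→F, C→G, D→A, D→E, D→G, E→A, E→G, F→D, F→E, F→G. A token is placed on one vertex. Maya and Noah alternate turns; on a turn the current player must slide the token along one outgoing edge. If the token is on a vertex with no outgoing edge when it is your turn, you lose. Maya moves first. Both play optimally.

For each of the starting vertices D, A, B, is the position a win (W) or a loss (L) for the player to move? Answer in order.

Classify positions by backward induction: terminal positions (no move available) are L. From any other position, the mover wins iff some move reaches an L.
Every edge goes from a vertex to one that appears earlier in the order G, A, E, D, F, B, C, so processing vertices in that order labels each vertex after all of its successors.
G: no outgoing edge → L
A: can move to G, which is L ⇒ W
E: can move to G, which is L ⇒ W
D: can move to G, which is L ⇒ W
F: can move to G, which is L ⇒ W
B: moves to D(W), E(W), A(W); every one is W ⇒ L
C: can move to G, which is L ⇒ W

D: W, A: W, B: L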